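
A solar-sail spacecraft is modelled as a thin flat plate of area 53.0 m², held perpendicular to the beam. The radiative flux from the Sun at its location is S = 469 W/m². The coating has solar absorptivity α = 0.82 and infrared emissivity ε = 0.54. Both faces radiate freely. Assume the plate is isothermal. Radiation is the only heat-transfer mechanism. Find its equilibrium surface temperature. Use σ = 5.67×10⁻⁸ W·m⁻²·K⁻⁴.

At equilibrium, absorbed power = emitted power.
Absorbing cross-section = A = 53.00 m²; emitting surface = 2A = 106.0 m² (ratio 2).
αS·A_cross = εσ·A_surf·T⁴  ⇒  T⁴ = αS/(ε·2σ).
T⁴ = 0.820·469/(0.54·2·5.67×10⁻⁸) = 6.280×10⁹ K⁴.
T = (6.280×10⁹)^(1/4).

T ≈ 282 K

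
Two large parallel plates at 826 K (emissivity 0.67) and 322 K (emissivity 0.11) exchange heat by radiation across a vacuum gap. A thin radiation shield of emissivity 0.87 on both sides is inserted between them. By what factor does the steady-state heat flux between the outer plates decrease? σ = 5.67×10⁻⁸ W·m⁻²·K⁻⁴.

Without shield: q₀ = σΔ(T⁴)/(1/ε₁+1/ε₂−1) with denominator 9.583.
With shield the two gaps are in series; the resistances add: (1/ε₁+1/ε_s−1)+(1/ε_s+1/ε₂−1) = 1.642+9.240 = 10.88.
Heat-flux ratio q₀/q = 10.88/9.583.

factor ≈ 1.14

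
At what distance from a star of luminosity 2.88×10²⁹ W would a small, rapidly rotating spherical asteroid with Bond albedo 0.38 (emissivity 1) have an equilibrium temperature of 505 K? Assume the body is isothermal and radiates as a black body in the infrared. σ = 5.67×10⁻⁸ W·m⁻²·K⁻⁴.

For an isothermal black-emitting sphere, (1−a)S·πr² = σ·4πr²·T⁴ ⇒ S = 4σT⁴/(1−a).
S = 4·5.67×10⁻⁸·(505)⁴/0.620 = 23790 W/m².
Flux falls as S = L/(4πd²), so d = √(L/(4πS)) = √(2.88×10²⁹/(4π·23790)).

d ≈ 9.81×10¹¹ m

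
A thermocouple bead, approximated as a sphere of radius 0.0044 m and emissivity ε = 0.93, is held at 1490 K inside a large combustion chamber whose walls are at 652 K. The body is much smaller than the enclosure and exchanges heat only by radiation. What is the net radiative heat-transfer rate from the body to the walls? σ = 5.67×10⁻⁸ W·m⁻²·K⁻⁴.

P_net ≈ 60.9 W

For a small grey body in a large enclosure: P_net = εσA(T_body⁴ − T_wall⁴).
A = 4πr² = 2.433×10⁻⁴ m²; T_body⁴ − T_wall⁴ = 4.929×10¹² − 1.807×10¹¹ = 4.748×10¹² K⁴.
|P_net| = 0.93·5.67×10⁻⁸·2.433×10⁻⁴·4.748×10¹².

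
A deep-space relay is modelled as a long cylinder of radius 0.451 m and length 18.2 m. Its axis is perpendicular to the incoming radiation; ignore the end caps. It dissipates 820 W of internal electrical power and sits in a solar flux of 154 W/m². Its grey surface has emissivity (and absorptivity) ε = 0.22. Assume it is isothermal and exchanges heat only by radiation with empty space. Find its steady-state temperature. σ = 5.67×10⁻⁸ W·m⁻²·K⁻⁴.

T ≈ 215 K

At steady state, absorbed solar power + internal power = radiated power.
Absorbed: α·S·A_cross = 0.22·154·16.42 = 556.2 W (cross-section 2rL).
Total input = 556.2 + 820 = 1376 W.
Radiated: εσ·A_surf·T⁴ with A_surf = 2πrL = 51.57 m².
T⁴ = 1376/(0.22·5.67×10⁻⁸·51.57) = 2.139×10⁹ K⁴.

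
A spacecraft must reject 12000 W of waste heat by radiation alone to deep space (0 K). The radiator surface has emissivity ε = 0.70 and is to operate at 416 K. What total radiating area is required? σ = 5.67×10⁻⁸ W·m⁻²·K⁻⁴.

A ≈ 10.1 m²

P = εσA T⁴ ⇒ A = P/(εσT⁴).
T⁴ = 2.995×10¹⁰ K⁴.
A = 12000/(0.70 × 5.67×10⁻⁸ × 2.995×10¹⁰).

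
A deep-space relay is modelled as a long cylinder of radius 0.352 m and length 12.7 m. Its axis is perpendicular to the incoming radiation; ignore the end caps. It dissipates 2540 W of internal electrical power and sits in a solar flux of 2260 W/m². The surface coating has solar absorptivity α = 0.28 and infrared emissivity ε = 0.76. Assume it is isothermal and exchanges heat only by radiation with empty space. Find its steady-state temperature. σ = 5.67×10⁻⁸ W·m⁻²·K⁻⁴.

At steady state, absorbed solar power + internal power = radiated power.
Absorbed: α·S·A_cross = 0.28·2260·8.941 = 5658 W (cross-section 2rL).
Total input = 5658 + 2540 = 8198 W.
Radiated: εσ·A_surf·T⁴ with A_surf = 2πrL = 28.09 m².
T⁴ = 8198/(0.76·5.67×10⁻⁸·28.09) = 6.773×10⁹ K⁴.

T ≈ 287 K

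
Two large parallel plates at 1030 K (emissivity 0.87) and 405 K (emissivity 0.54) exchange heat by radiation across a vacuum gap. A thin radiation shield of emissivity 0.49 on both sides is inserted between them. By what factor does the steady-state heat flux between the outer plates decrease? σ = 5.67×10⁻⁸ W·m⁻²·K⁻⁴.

factor ≈ 2.54

Without shield: q₀ = σΔ(T⁴)/(1/ε₁+1/ε₂−1) with denominator 2.001.
With shield the two gaps are in series; the resistances add: (1/ε₁+1/ε_s−1)+(1/ε_s+1/ε₂−1) = 2.190+2.893 = 5.083.
Heat-flux ratio q₀/q = 5.083/2.001.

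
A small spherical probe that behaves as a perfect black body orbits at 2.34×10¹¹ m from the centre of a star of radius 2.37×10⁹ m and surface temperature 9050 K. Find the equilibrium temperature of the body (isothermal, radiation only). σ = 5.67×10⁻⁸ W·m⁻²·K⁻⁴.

The star's surface emits σT_*⁴; at distance d the flux is S = σT_*⁴(R_*/d)².
S = 5.67×10⁻⁸·(9050)⁴·(2.37×10⁹/2.34×10¹¹)² = 39020 W/m².
For an isothermal sphere T⁴ = (1−a)S/(4σ) = 1.720×10¹¹ K⁴.

T ≈ 644 K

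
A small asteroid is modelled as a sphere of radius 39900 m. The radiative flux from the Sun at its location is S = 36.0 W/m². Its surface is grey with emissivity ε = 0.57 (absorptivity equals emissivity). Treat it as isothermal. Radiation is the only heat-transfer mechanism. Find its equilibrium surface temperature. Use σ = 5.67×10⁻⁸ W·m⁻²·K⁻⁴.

At equilibrium, absorbed power = emitted power.
Absorbing cross-section = πr² = 5.001×10⁹ m²; emitting surface = 4πr² = 2.001×10¹⁰ m² (ratio 4).
εS·A_cross = εσ·A_surf·T⁴  ⇒  T⁴ = S/(4σ)   (ε cancels).
T⁴ = 36.0/(4·5.67×10⁻⁸) = 1.587×10⁸ K⁴.
T = (1.587×10⁸)^(1/4).

T ≈ 112 K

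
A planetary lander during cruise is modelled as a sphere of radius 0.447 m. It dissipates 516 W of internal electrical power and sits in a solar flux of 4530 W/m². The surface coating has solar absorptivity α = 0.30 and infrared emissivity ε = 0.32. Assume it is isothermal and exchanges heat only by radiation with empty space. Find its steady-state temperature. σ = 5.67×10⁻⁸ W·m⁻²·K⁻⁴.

At steady state, absorbed solar power + internal power = radiated power.
Absorbed: α·S·A_cross = 0.30·4530·0.6277 = 853.1 W (cross-section πr²).
Total input = 853.1 + 516 = 1369 W.
Radiated: εσ·A_surf·T⁴ with A_surf = 4πr² = 2.511 m².
T⁴ = 1369/(0.32·5.67×10⁻⁸·2.511) = 3.005×10¹⁰ K⁴.

T ≈ 416 K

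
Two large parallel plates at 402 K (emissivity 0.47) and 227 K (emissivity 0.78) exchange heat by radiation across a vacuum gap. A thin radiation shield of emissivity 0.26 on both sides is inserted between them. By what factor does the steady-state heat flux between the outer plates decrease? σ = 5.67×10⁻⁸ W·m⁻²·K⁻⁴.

Without shield: q₀ = σΔ(T⁴)/(1/ε₁+1/ε₂−1) with denominator 2.410.
With shield the two gaps are in series; the resistances add: (1/ε₁+1/ε_s−1)+(1/ε_s+1/ε₂−1) = 4.974+4.128 = 9.102.
Heat-flux ratio q₀/q = 9.102/2.410.

factor ≈ 3.78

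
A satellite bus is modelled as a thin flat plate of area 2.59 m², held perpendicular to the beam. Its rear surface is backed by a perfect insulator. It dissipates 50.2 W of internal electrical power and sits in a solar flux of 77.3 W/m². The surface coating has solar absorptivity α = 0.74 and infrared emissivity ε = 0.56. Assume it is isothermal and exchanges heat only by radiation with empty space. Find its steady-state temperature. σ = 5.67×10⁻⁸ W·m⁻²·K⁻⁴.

T ≈ 222 K

At steady state, absorbed solar power + internal power = radiated power.
Absorbed: α·S·A_cross = 0.74·77.3·2.590 = 148.2 W (cross-section A).
Total input = 148.2 + 50.2 = 198.4 W.
Radiated: εσ·A_surf·T⁴ with A_surf = A = 2.590 m².
T⁴ = 198.4/(0.56·5.67×10⁻⁸·2.590) = 2.412×10⁹ K⁴.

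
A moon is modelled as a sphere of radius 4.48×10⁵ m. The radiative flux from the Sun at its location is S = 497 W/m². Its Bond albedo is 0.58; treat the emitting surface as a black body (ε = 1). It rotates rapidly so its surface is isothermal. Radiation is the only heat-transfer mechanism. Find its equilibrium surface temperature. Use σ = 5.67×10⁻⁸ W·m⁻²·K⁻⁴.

At equilibrium, absorbed power = emitted power.
Absorbing cross-section = πr² = 6.305×10¹¹ m²; emitting surface = 4πr² = 2.522×10¹² m² (ratio 4).
(1−a)S·A_cross = εσ·A_surf·T⁴  ⇒  T⁴ = (1−a)S/(4σ).
T⁴ = 0.420·497/(4·5.67×10⁻⁸) = 9.204×10⁸ K⁴.
T = (9.204×10⁸)^(1/4).

T ≈ 174 K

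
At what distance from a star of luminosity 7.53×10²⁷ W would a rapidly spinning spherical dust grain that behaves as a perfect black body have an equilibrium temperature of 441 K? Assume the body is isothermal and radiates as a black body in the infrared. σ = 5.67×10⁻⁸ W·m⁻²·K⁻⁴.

d ≈ 2.64×10¹¹ m

For an isothermal black-emitting sphere, (1−a)S·πr² = σ·4πr²·T⁴ ⇒ S = 4σT⁴/(1−a).
S = 4·5.67×10⁻⁸·(441)⁴/1.00 = 8578 W/m².
Flux falls as S = L/(4πd²), so d = √(L/(4πS)) = √(7.53×10²⁷/(4π·8578)).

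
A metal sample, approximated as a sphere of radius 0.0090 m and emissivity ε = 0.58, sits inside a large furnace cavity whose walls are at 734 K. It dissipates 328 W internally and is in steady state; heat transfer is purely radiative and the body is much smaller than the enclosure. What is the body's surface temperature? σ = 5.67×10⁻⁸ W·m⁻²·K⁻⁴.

T ≈ 1780 K

For a small grey body in a large enclosure, net radiated power = εσA(T⁴ − T_w⁴).
Steady state: P = εσA(T⁴ − T_w⁴) with A = 4πr² = 0.001018 m².
T⁴ = P/(εσA) + T_w⁴ = 328/(0.58·5.67×10⁻⁸·0.001018) + (734)⁴
    = 9.799×10¹² + 2.903×10¹¹ = 1.009×10¹³ K⁴.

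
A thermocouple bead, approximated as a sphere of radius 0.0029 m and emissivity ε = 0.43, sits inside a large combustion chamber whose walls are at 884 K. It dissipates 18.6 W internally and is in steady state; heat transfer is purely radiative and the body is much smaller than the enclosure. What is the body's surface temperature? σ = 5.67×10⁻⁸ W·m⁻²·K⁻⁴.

T ≈ 1670 K

For a small grey body in a large enclosure, net radiated power = εσA(T⁴ − T_w⁴).
Steady state: P = εσA(T⁴ − T_w⁴) with A = 4πr² = 1.057×10⁻⁴ m².
T⁴ = P/(εσA) + T_w⁴ = 18.6/(0.43·5.67×10⁻⁸·1.057×10⁻⁴) + (884)⁴
    = 7.219×10¹² + 6.107×10¹¹ = 7.829×10¹² K⁴.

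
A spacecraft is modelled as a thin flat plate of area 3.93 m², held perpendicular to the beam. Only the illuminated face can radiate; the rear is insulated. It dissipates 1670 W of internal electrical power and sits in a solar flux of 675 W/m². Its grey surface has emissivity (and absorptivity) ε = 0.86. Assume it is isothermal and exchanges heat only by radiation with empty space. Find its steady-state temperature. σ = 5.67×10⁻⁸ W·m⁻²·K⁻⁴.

At steady state, absorbed solar power + internal power = radiated power.
Absorbed: α·S·A_cross = 0.86·675·3.930 = 2281 W (cross-section A).
Total input = 2281 + 1670 = 3951 W.
Radiated: εσ·A_surf·T⁴ with A_surf = A = 3.930 m².
T⁴ = 3951/(0.86·5.67×10⁻⁸·3.930) = 2.062×10¹⁰ K⁴.

T ≈ 379 K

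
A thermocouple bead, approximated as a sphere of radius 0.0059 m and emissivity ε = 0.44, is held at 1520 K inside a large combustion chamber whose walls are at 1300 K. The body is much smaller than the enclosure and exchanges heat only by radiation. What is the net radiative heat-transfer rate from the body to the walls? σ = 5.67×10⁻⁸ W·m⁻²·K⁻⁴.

For a small grey body in a large enclosure: P_net = εσA(T_body⁴ − T_wall⁴).
A = 4πr² = 4.374×10⁻⁴ m²; T_body⁴ − T_wall⁴ = 5.338×10¹² − 2.856×10¹² = 2.482×10¹² K⁴.
|P_net| = 0.44·5.67×10⁻⁸·4.374×10⁻⁴·2.482×10¹².

P_net ≈ 27.1 W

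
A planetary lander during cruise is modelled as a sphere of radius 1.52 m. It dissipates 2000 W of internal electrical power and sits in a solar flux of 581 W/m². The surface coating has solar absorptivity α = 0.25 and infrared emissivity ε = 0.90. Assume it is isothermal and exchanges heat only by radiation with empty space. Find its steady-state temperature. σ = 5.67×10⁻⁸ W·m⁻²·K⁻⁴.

At steady state, absorbed solar power + internal power = radiated power.
Absorbed: α·S·A_cross = 0.25·581·7.258 = 1054 W (cross-section πr²).
Total input = 1054 + 2000 = 3054 W.
Radiated: εσ·A_surf·T⁴ with A_surf = 4πr² = 29.03 m².
T⁴ = 3054/(0.90·5.67×10⁻⁸·29.03) = 2.062×10⁹ K⁴.

T ≈ 213 K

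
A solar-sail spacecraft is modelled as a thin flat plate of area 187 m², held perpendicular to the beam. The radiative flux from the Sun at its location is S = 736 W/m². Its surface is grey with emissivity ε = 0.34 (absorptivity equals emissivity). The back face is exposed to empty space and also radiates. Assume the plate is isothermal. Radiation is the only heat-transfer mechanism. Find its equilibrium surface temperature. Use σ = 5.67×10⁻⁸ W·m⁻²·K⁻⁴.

T ≈ 284 K

At equilibrium, absorbed power = emitted power.
Absorbing cross-section = A = 187.0 m²; emitting surface = 2A = 374.0 m² (ratio 2).
εS·A_cross = εσ·A_surf·T⁴  ⇒  T⁴ = S/(2σ)   (ε cancels).
T⁴ = 736/(2·5.67×10⁻⁸) = 6.490×10⁹ K⁴.
T = (6.490×10⁹)^(1/4).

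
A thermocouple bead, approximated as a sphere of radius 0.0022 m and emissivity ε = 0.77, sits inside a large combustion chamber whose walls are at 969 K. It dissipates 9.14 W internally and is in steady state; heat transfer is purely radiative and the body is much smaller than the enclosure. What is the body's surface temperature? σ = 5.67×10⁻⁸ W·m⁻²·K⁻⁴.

T ≈ 1440 K

For a small grey body in a large enclosure, net radiated power = εσA(T⁴ − T_w⁴).
Steady state: P = εσA(T⁴ − T_w⁴) with A = 4πr² = 6.082×10⁻⁵ m².
T⁴ = P/(εσA) + T_w⁴ = 9.14/(0.77·5.67×10⁻⁸·6.082×10⁻⁵) + (969)⁴
    = 3.442×10¹² + 8.816×10¹¹ = 4.324×10¹² K⁴.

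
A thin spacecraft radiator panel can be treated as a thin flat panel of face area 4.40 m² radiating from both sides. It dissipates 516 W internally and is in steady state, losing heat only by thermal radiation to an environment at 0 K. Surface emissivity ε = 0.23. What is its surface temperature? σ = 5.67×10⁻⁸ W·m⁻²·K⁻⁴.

T ≈ 259 K

Steady state: internal power = radiated power, P = εσA T⁴.
Radiating area A = 2·4.40 = 8.800 m².
T⁴ = P/(εσA) = 516/(0.23·5.67×10⁻⁸·8.800) = 4.496×10⁹ K⁴.
T = (4.496×10⁹)^(1/4).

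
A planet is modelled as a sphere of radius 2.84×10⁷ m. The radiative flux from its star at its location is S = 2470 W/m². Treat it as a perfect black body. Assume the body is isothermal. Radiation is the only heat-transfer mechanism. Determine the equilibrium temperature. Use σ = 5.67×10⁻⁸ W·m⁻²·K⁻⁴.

At equilibrium, absorbed power = emitted power.
Absorbing cross-section = πr² = 2.534×10¹⁵ m²; emitting surface = 4πr² = 1.014×10¹⁶ m² (ratio 4).
S·A_cross = εσ·A_surf·T⁴  ⇒  T⁴ = S/(4σ).
T⁴ = 1.00·2470/(4·5.67×10⁻⁸) = 1.089×10¹⁰ K⁴.
T = (1.089×10¹⁰)^(1/4).

T ≈ 323 K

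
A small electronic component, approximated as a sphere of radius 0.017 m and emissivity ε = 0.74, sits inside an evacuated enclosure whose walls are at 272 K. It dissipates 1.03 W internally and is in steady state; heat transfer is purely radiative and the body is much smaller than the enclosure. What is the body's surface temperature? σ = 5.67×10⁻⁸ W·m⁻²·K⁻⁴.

For a small grey body in a large enclosure, net radiated power = εσA(T⁴ − T_w⁴).
Steady state: P = εσA(T⁴ − T_w⁴) with A = 4πr² = 0.003632 m².
T⁴ = P/(εσA) + T_w⁴ = 1.03/(0.74·5.67×10⁻⁸·0.003632) + (272)⁴
    = 6.760×10⁹ + 5.474×10⁹ = 1.223×10¹⁰ K⁴.

T ≈ 333 K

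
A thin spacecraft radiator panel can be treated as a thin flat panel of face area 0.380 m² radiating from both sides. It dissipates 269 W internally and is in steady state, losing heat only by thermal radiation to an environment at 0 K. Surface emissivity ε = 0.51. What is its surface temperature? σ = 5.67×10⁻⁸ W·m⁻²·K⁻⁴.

Steady state: internal power = radiated power, P = εσA T⁴.
Radiating area A = 2·0.380 = 0.7600 m².
T⁴ = P/(εσA) = 269/(0.51·5.67×10⁻⁸·0.7600) = 1.224×10¹⁰ K⁴.
T = (1.224×10¹⁰)^(1/4).

T ≈ 333 K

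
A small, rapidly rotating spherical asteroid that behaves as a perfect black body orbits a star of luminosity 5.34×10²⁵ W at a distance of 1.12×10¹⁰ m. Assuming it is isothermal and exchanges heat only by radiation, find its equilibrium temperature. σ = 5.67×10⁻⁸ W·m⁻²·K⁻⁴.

First find the stellar flux at distance d: S = L/(4πd²) = 5.34×10²⁵/(4π·(1.12×10¹⁰)²) = 33880 W/m².
For an isothermal sphere, absorbed (1−a)S·πr² = emitted σ·4πr²·T⁴, so T⁴ = (1−a)S/(4σ).
T⁴ = 1.00·33880/(4·5.67×10⁻⁸) = 1.494×10¹¹ K⁴.

T ≈ 622 K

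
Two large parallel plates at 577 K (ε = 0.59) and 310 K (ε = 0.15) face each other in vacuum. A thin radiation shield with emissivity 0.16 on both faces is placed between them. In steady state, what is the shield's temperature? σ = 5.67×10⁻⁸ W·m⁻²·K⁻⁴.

T_s ≈ 521 K

In steady state the net flux on the hot side equals that on the cold side.
σ(T₁⁴−T_s⁴)/D₁ = σ(T_s⁴−T₂⁴)/D₂, with D₁ = 1/ε₁+1/ε_s−1 = 6.945, D₂ = 1/ε_s+1/ε₂−1 = 11.92.
Solve for T_s⁴: T_s⁴ = (D₂·T₁⁴ + D₁·T₂⁴)/(D₁+D₂) = 7.343×10¹⁰ K⁴.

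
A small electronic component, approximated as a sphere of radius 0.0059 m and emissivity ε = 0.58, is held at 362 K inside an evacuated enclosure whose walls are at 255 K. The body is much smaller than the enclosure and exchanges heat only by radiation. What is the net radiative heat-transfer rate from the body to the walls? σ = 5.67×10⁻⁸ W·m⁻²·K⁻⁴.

P_net ≈ 0.186 W

For a small grey body in a large enclosure: P_net = εσA(T_body⁴ − T_wall⁴).
A = 4πr² = 4.374×10⁻⁴ m²; T_body⁴ − T_wall⁴ = 1.717×10¹⁰ − 4.228×10⁹ = 1.294×10¹⁰ K⁴.
|P_net| = 0.58·5.67×10⁻⁸·4.374×10⁻⁴·1.294×10¹⁰.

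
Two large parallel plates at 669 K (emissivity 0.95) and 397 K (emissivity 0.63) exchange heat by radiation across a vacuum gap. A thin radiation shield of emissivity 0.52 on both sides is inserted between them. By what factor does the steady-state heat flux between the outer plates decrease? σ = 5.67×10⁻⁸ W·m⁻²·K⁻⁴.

factor ≈ 2.74

Without shield: q₀ = σΔ(T⁴)/(1/ε₁+1/ε₂−1) with denominator 1.640.
With shield the two gaps are in series; the resistances add: (1/ε₁+1/ε_s−1)+(1/ε_s+1/ε₂−1) = 1.976+2.510 = 4.486.
Heat-flux ratio q₀/q = 4.486/1.640.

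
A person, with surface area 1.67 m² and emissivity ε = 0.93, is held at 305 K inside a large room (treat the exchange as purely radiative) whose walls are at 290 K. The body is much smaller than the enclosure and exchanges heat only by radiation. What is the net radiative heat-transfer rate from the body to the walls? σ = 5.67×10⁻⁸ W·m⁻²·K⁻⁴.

For a small grey body in a large enclosure: P_net = εσA(T_body⁴ − T_wall⁴).
A = 1.67 m²; T_body⁴ − T_wall⁴ = 8.654×10⁹ − 7.073×10⁹ = 1.581×10⁹ K⁴.
|P_net| = 0.93·5.67×10⁻⁸·1.670·1.581×10⁹.

P_net ≈ 139 W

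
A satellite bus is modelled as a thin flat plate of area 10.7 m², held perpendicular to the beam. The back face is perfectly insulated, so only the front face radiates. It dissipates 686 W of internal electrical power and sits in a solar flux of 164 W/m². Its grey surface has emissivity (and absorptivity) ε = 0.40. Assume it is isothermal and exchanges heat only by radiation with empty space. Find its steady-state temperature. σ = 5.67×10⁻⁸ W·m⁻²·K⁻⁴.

T ≈ 275 K

At steady state, absorbed solar power + internal power = radiated power.
Absorbed: α·S·A_cross = 0.40·164·10.70 = 701.9 W (cross-section A).
Total input = 701.9 + 686 = 1388 W.
Radiated: εσ·A_surf·T⁴ with A_surf = A = 10.70 m².
T⁴ = 1388/(0.40·5.67×10⁻⁸·10.70) = 5.719×10⁹ K⁴.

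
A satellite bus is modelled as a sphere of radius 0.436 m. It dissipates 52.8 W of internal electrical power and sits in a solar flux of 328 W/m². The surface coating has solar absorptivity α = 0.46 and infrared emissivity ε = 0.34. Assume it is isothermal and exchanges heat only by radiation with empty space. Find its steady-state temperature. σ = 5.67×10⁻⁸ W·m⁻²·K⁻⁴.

T ≈ 236 K

At steady state, absorbed solar power + internal power = radiated power.
Absorbed: α·S·A_cross = 0.46·328·0.5972 = 90.11 W (cross-section πr²).
Total input = 90.11 + 52.8 = 142.9 W.
Radiated: εσ·A_surf·T⁴ with A_surf = 4πr² = 2.389 m².
T⁴ = 142.9/(0.34·5.67×10⁻⁸·2.389) = 3.103×10⁹ K⁴.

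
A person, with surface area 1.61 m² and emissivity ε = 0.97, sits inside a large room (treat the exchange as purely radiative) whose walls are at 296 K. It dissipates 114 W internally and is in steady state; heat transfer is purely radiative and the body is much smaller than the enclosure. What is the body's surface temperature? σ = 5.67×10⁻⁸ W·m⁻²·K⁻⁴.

For a small grey body in a large enclosure, net radiated power = εσA(T⁴ − T_w⁴).
Steady state: P = εσA(T⁴ − T_w⁴) with A = 1.61 m².
T⁴ = P/(εσA) + T_w⁴ = 114/(0.97·5.67×10⁻⁸·1.610) + (296)⁴
    = 1.287×10⁹ + 7.677×10⁹ = 8.964×10⁹ K⁴.

T ≈ 308 K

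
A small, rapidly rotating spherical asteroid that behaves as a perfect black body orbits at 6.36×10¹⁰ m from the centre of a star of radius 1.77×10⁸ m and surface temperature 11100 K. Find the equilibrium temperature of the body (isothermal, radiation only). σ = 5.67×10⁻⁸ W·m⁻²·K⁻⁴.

T ≈ 414 K

The star's surface emits σT_*⁴; at distance d the flux is S = σT_*⁴(R_*/d)².
S = 5.67×10⁻⁸·(11100)⁴·(1.77×10⁸/6.36×10¹⁰)² = 6667 W/m².
For an isothermal sphere T⁴ = (1−a)S/(4σ) = 2.939×10¹⁰ K⁴.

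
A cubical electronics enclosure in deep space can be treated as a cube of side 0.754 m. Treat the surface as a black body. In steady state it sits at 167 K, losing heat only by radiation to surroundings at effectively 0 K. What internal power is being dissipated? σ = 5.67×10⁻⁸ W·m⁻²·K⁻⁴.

P ≈ 150 W

Steady state: P = εσA T⁴.
A = 6L² = 3.411 m²; T⁴ = (167)⁴ = 7.778×10⁸ K⁴.
P = 1.0 × 5.67×10⁻⁸ × 3.411 × 7.778×10⁸.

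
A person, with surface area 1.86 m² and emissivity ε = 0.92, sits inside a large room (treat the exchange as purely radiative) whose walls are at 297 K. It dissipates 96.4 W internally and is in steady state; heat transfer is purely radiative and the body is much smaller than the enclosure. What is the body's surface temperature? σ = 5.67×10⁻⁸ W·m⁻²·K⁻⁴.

For a small grey body in a large enclosure, net radiated power = εσA(T⁴ − T_w⁴).
Steady state: P = εσA(T⁴ − T_w⁴) with A = 1.86 m².
T⁴ = P/(εσA) + T_w⁴ = 96.4/(0.92·5.67×10⁻⁸·1.860) + (297)⁴
    = 9.936×10⁸ + 7.781×10⁹ = 8.774×10⁹ K⁴.

T ≈ 306 K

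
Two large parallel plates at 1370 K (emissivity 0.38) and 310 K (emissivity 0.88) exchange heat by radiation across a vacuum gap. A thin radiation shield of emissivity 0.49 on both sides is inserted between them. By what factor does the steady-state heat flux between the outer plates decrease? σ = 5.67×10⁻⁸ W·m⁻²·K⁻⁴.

factor ≈ 2.11

Without shield: q₀ = σΔ(T⁴)/(1/ε₁+1/ε₂−1) with denominator 2.768.
With shield the two gaps are in series; the resistances add: (1/ε₁+1/ε_s−1)+(1/ε_s+1/ε₂−1) = 3.672+2.177 = 5.850.
Heat-flux ratio q₀/q = 5.850/2.768.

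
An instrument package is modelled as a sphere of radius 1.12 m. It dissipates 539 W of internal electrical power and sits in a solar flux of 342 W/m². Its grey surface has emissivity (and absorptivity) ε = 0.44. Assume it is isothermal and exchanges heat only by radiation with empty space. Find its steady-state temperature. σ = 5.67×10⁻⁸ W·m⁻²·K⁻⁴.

At steady state, absorbed solar power + internal power = radiated power.
Absorbed: α·S·A_cross = 0.44·342·3.941 = 593.0 W (cross-section πr²).
Total input = 593.0 + 539 = 1132 W.
Radiated: εσ·A_surf·T⁴ with A_surf = 4πr² = 15.76 m².
T⁴ = 1132/(0.44·5.67×10⁻⁸·15.76) = 2.879×10⁹ K⁴.

T ≈ 232 K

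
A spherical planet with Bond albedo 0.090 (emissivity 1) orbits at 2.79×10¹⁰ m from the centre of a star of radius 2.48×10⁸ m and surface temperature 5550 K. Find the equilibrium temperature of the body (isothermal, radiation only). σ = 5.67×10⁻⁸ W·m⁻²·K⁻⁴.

The star's surface emits σT_*⁴; at distance d the flux is S = σT_*⁴(R_*/d)².
S = 5.67×10⁻⁸·(5550)⁴·(2.48×10⁸/2.79×10¹⁰)² = 4251 W/m².
For an isothermal sphere T⁴ = (1−a)S/(4σ) = 1.705×10¹⁰ K⁴.

T ≈ 361 K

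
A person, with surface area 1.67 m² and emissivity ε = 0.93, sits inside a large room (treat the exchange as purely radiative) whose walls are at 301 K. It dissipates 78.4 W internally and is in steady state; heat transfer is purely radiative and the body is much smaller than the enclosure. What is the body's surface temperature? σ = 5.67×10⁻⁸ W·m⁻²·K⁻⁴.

For a small grey body in a large enclosure, net radiated power = εσA(T⁴ − T_w⁴).
Steady state: P = εσA(T⁴ − T_w⁴) with A = 1.67 m².
T⁴ = P/(εσA) + T_w⁴ = 78.4/(0.93·5.67×10⁻⁸·1.670) + (301)⁴
    = 8.903×10⁸ + 8.209×10⁹ = 9.099×10⁹ K⁴.

T ≈ 309 K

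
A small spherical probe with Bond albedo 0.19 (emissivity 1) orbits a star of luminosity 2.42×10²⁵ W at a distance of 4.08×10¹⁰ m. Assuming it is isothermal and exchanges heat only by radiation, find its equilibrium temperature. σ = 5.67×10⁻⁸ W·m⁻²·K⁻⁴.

First find the stellar flux at distance d: S = L/(4πd²) = 2.42×10²⁵/(4π·(4.08×10¹⁰)²) = 1157 W/m².
For an isothermal sphere, absorbed (1−a)S·πr² = emitted σ·4πr²·T⁴, so T⁴ = (1−a)S/(4σ).
T⁴ = 0.810·1157/(4·5.67×10⁻⁸) = 4.132×10⁹ K⁴.

T ≈ 254 K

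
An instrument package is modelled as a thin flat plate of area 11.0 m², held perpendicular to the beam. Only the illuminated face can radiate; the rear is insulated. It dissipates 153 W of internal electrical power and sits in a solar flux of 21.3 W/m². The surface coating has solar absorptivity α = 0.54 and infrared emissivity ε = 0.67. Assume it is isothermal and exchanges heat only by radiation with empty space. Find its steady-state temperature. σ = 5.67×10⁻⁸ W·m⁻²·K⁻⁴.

At steady state, absorbed solar power + internal power = radiated power.
Absorbed: α·S·A_cross = 0.54·21.3·11.00 = 126.5 W (cross-section A).
Total input = 126.5 + 153 = 279.5 W.
Radiated: εσ·A_surf·T⁴ with A_surf = A = 11.00 m².
T⁴ = 279.5/(0.67·5.67×10⁻⁸·11.00) = 6.689×10⁸ K⁴.

T ≈ 161 K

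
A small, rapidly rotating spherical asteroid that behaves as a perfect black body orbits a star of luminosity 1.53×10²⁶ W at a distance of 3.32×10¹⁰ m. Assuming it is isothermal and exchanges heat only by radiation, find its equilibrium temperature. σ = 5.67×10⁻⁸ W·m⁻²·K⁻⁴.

First find the stellar flux at distance d: S = L/(4πd²) = 1.53×10²⁶/(4π·(3.32×10¹⁰)²) = 11050 W/m².
For an isothermal sphere, absorbed (1−a)S·πr² = emitted σ·4πr²·T⁴, so T⁴ = (1−a)S/(4σ).
T⁴ = 1.00·11050/(4·5.67×10⁻⁸) = 4.870×10¹⁰ K⁴.

T ≈ 470 K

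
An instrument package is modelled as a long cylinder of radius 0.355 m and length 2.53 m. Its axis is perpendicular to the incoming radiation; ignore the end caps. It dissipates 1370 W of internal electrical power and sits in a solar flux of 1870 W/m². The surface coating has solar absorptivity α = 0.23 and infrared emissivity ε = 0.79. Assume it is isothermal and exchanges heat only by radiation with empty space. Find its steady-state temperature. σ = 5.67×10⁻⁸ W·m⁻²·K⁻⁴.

T ≈ 303 K

At steady state, absorbed solar power + internal power = radiated power.
Absorbed: α·S·A_cross = 0.23·1870·1.796 = 772.6 W (cross-section 2rL).
Total input = 772.6 + 1370 = 2143 W.
Radiated: εσ·A_surf·T⁴ with A_surf = 2πrL = 5.643 m².
T⁴ = 2143/(0.79·5.67×10⁻⁸·5.643) = 8.476×10⁹ K⁴.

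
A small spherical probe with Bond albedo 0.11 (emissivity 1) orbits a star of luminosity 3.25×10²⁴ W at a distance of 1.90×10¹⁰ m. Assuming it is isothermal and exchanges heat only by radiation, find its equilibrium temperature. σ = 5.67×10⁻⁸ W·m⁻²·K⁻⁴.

First find the stellar flux at distance d: S = L/(4πd²) = 3.25×10²⁴/(4π·(1.90×10¹⁰)²) = 716.4 W/m².
For an isothermal sphere, absorbed (1−a)S·πr² = emitted σ·4πr²·T⁴, so T⁴ = (1−a)S/(4σ).
T⁴ = 0.890·716.4/(4·5.67×10⁻⁸) = 2.811×10⁹ K⁴.

T ≈ 230 K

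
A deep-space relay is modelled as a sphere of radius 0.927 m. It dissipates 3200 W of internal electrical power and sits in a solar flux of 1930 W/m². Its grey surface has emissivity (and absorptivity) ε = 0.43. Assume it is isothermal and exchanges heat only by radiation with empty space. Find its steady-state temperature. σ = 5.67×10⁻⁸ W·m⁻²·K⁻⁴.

At steady state, absorbed solar power + internal power = radiated power.
Absorbed: α·S·A_cross = 0.43·1930·2.700 = 2240 W (cross-section πr²).
Total input = 2240 + 3200 = 5440 W.
Radiated: εσ·A_surf·T⁴ with A_surf = 4πr² = 10.80 m².
T⁴ = 5440/(0.43·5.67×10⁻⁸·10.80) = 2.066×10¹⁰ K⁴.

T ≈ 379 K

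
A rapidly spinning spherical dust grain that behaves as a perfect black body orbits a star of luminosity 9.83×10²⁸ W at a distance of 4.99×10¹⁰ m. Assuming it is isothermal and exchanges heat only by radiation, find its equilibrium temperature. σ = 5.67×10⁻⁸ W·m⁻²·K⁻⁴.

T ≈ 1930 K

First find the stellar flux at distance d: S = L/(4πd²) = 9.83×10²⁸/(4π·(4.99×10¹⁰)²) = 3.142×10⁶ W/m².
For an isothermal sphere, absorbed (1−a)S·πr² = emitted σ·4πr²·T⁴, so T⁴ = (1−a)S/(4σ).
T⁴ = 1.00·3.142×10⁶/(4·5.67×10⁻⁸) = 1.385×10¹³ K⁴.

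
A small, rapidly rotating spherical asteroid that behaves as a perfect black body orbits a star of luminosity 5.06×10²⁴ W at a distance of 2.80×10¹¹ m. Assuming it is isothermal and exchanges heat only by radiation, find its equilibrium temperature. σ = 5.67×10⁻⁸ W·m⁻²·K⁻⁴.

First find the stellar flux at distance d: S = L/(4πd²) = 5.06×10²⁴/(4π·(2.80×10¹¹)²) = 5.136 W/m².
For an isothermal sphere, absorbed (1−a)S·πr² = emitted σ·4πr²·T⁴, so T⁴ = (1−a)S/(4σ).
T⁴ = 1.00·5.136/(4·5.67×10⁻⁸) = 2.265×10⁷ K⁴.

T ≈ 69.0 K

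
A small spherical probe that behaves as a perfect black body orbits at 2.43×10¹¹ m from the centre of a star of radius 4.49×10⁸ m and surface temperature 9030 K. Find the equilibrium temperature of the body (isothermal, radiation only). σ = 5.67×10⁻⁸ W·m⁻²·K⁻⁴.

The star's surface emits σT_*⁴; at distance d the flux is S = σT_*⁴(R_*/d)².
S = 5.67×10⁻⁸·(9030)⁴·(4.49×10⁸/2.43×10¹¹)² = 1287 W/m².
For an isothermal sphere T⁴ = (1−a)S/(4σ) = 5.675×10⁹ K⁴.

T ≈ 274 K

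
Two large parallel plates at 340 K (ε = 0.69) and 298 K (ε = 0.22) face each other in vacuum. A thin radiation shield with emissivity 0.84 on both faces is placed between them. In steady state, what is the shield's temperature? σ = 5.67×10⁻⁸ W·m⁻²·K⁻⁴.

In steady state the net flux on the hot side equals that on the cold side.
σ(T₁⁴−T_s⁴)/D₁ = σ(T_s⁴−T₂⁴)/D₂, with D₁ = 1/ε₁+1/ε_s−1 = 1.640, D₂ = 1/ε_s+1/ε₂−1 = 4.736.
Solve for T_s⁴: T_s⁴ = (D₂·T₁⁴ + D₁·T₂⁴)/(D₁+D₂) = 1.195×10¹⁰ K⁴.

T_s ≈ 331 K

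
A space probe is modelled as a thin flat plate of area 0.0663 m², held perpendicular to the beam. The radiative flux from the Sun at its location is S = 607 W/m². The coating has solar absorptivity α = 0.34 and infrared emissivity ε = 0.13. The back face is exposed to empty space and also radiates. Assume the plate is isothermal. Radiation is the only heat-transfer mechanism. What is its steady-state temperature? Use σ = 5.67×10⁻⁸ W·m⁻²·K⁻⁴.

T ≈ 344 K

At equilibrium, absorbed power = emitted power.
Absorbing cross-section = A = 0.06630 m²; emitting surface = 2A = 0.1326 m² (ratio 2).
αS·A_cross = εσ·A_surf·T⁴  ⇒  T⁴ = αS/(ε·2σ).
T⁴ = 0.340·607/(0.13·2·5.67×10⁻⁸) = 1.400×10¹⁰ K⁴.
T = (1.400×10¹⁰)^(1/4).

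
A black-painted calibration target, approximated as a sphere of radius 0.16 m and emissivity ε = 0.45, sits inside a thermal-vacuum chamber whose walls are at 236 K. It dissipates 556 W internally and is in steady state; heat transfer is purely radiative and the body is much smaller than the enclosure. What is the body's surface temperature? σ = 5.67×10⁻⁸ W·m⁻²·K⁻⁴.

T ≈ 516 K

For a small grey body in a large enclosure, net radiated power = εσA(T⁴ − T_w⁴).
Steady state: P = εσA(T⁴ − T_w⁴) with A = 4πr² = 0.3217 m².
T⁴ = P/(εσA) + T_w⁴ = 556/(0.45·5.67×10⁻⁸·0.3217) + (236)⁴
    = 6.774×10¹⁰ + 3.102×10⁹ = 7.084×10¹⁰ K⁴.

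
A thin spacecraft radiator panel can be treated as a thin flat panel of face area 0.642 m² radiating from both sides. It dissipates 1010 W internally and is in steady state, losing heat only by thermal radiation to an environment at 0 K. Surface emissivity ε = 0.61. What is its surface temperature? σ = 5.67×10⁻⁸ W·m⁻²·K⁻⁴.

Steady state: internal power = radiated power, P = εσA T⁴.
Radiating area A = 2·0.642 = 1.284 m².
T⁴ = P/(εσA) = 1010/(0.61·5.67×10⁻⁸·1.284) = 2.274×10¹⁰ K⁴.
T = (2.274×10¹⁰)^(1/4).

T ≈ 388 K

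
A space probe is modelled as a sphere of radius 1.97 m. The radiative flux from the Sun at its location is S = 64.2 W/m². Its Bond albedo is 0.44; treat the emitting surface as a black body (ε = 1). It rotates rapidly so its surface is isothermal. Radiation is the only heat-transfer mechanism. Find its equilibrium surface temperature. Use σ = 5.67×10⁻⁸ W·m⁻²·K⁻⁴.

T ≈ 112 K

At equilibrium, absorbed power = emitted power.
Absorbing cross-section = πr² = 12.19 m²; emitting surface = 4πr² = 48.77 m² (ratio 4).
(1−a)S·A_cross = εσ·A_surf·T⁴  ⇒  T⁴ = (1−a)S/(4σ).
T⁴ = 0.560·64.2/(4·5.67×10⁻⁸) = 1.585×10⁸ K⁴.
T = (1.585×10⁸)^(1/4).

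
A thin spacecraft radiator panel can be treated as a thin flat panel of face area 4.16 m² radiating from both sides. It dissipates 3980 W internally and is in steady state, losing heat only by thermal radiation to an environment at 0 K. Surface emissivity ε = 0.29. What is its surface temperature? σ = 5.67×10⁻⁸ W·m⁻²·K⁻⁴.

T ≈ 413 K

Steady state: internal power = radiated power, P = εσA T⁴.
Radiating area A = 2·4.16 = 8.320 m².
T⁴ = P/(εσA) = 3980/(0.29·5.67×10⁻⁸·8.320) = 2.909×10¹⁰ K⁴.
T = (2.909×10¹⁰)^(1/4).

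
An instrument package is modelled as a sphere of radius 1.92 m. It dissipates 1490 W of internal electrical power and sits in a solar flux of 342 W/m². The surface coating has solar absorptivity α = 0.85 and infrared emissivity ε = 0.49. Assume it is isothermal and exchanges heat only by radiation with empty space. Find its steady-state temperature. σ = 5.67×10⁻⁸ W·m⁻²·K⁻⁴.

At steady state, absorbed solar power + internal power = radiated power.
Absorbed: α·S·A_cross = 0.85·342·11.58 = 3367 W (cross-section πr²).
Total input = 3367 + 1490 = 4857 W.
Radiated: εσ·A_surf·T⁴ with A_surf = 4πr² = 46.32 m².
T⁴ = 4857/(0.49·5.67×10⁻⁸·46.32) = 3.774×10⁹ K⁴.

T ≈ 248 K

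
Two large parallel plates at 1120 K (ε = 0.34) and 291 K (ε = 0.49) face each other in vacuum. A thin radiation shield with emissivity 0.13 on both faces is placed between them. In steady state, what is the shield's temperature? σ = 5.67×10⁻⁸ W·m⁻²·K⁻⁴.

In steady state the net flux on the hot side equals that on the cold side.
σ(T₁⁴−T_s⁴)/D₁ = σ(T_s⁴−T₂⁴)/D₂, with D₁ = 1/ε₁+1/ε_s−1 = 9.633, D₂ = 1/ε_s+1/ε₂−1 = 8.733.
Solve for T_s⁴: T_s⁴ = (D₂·T₁⁴ + D₁·T₂⁴)/(D₁+D₂) = 7.520×10¹¹ K⁴.

T_s ≈ 931 K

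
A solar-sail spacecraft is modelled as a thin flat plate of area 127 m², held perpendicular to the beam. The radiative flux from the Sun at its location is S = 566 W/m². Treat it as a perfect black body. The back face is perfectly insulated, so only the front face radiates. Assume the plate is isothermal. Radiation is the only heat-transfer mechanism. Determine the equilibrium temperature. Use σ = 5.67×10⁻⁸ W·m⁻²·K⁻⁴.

T ≈ 316 K

At equilibrium, absorbed power = emitted power.
Absorbing cross-section = A = 127.0 m²; emitting surface = A = 127.0 m² (ratio 1).
S·A_cross = εσ·A_surf·T⁴  ⇒  T⁴ = S/(1σ).
T⁴ = 1.00·566/(1·5.67×10⁻⁸) = 9.982×10⁹ K⁴.
T = (9.982×10⁹)^(1/4).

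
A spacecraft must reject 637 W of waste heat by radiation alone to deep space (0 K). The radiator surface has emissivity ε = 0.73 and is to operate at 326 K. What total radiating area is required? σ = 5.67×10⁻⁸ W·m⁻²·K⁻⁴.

P = εσA T⁴ ⇒ A = P/(εσT⁴).
T⁴ = 1.129×10¹⁰ K⁴.
A = 637/(0.73 × 5.67×10⁻⁸ × 1.129×10¹⁰).

A ≈ 1.36 m²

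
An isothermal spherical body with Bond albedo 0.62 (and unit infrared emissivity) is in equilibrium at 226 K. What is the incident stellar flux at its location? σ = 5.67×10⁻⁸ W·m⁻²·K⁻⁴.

S ≈ 1560 W/m²

(1−a)S·πr² = σ·4πr²·T⁴ ⇒ S = 4σT⁴/(1−a).
S = 4·5.67×10⁻⁸·2.609×10⁹/0.380.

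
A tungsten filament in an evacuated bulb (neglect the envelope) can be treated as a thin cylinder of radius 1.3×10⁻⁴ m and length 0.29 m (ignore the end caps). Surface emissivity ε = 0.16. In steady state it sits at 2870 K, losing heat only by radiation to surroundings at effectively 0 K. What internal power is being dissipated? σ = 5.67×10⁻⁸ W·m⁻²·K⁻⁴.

P ≈ 146 W

Steady state: P = εσA T⁴.
A = 2πrL = 2.369×10⁻⁴ m²; T⁴ = (2870)⁴ = 6.785×10¹³ K⁴.
P = 0.16 × 5.67×10⁻⁸ × 2.369×10⁻⁴ × 6.785×10¹³.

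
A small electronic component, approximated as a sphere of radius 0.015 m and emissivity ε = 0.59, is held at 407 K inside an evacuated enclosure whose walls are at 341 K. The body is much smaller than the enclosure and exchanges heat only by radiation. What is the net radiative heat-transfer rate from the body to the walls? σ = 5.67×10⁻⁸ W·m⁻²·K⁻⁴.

P_net ≈ 1.32 W

For a small grey body in a large enclosure: P_net = εσA(T_body⁴ − T_wall⁴).
A = 4πr² = 0.002827 m²; T_body⁴ − T_wall⁴ = 2.744×10¹⁰ − 1.352×10¹⁰ = 1.392×10¹⁰ K⁴.
|P_net| = 0.59·5.67×10⁻⁸·0.002827·1.392×10¹⁰.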